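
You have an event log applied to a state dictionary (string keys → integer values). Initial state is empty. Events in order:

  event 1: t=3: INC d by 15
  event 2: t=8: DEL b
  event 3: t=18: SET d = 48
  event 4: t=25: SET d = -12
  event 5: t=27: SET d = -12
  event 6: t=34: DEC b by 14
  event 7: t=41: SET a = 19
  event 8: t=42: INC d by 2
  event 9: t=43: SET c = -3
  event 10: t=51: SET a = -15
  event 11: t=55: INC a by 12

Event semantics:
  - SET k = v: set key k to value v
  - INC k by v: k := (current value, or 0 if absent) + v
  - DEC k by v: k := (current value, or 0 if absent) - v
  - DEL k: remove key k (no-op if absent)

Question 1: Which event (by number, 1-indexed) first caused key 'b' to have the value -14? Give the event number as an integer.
Looking for first event where b becomes -14:
  event 6: b (absent) -> -14  <-- first match

Answer: 6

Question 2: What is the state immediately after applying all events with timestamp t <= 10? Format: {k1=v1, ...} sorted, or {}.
Answer: {d=15}

Derivation:
Apply events with t <= 10 (2 events):
  after event 1 (t=3: INC d by 15): {d=15}
  after event 2 (t=8: DEL b): {d=15}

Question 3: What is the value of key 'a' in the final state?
Track key 'a' through all 11 events:
  event 1 (t=3: INC d by 15): a unchanged
  event 2 (t=8: DEL b): a unchanged
  event 3 (t=18: SET d = 48): a unchanged
  event 4 (t=25: SET d = -12): a unchanged
  event 5 (t=27: SET d = -12): a unchanged
  event 6 (t=34: DEC b by 14): a unchanged
  event 7 (t=41: SET a = 19): a (absent) -> 19
  event 8 (t=42: INC d by 2): a unchanged
  event 9 (t=43: SET c = -3): a unchanged
  event 10 (t=51: SET a = -15): a 19 -> -15
  event 11 (t=55: INC a by 12): a -15 -> -3
Final: a = -3

Answer: -3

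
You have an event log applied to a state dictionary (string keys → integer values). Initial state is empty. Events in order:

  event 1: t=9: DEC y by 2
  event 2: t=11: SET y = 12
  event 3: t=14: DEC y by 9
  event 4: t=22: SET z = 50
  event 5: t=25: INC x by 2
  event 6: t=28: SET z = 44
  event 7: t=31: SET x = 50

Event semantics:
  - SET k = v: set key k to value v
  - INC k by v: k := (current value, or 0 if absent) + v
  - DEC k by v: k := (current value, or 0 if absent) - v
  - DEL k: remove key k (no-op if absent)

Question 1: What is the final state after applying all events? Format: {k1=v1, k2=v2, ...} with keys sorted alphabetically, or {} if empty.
Answer: {x=50, y=3, z=44}

Derivation:
  after event 1 (t=9: DEC y by 2): {y=-2}
  after event 2 (t=11: SET y = 12): {y=12}
  after event 3 (t=14: DEC y by 9): {y=3}
  after event 4 (t=22: SET z = 50): {y=3, z=50}
  after event 5 (t=25: INC x by 2): {x=2, y=3, z=50}
  after event 6 (t=28: SET z = 44): {x=2, y=3, z=44}
  after event 7 (t=31: SET x = 50): {x=50, y=3, z=44}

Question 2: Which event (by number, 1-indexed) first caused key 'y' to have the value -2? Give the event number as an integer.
Looking for first event where y becomes -2:
  event 1: y (absent) -> -2  <-- first match

Answer: 1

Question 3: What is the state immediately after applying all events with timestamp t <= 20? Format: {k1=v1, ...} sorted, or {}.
Apply events with t <= 20 (3 events):
  after event 1 (t=9: DEC y by 2): {y=-2}
  after event 2 (t=11: SET y = 12): {y=12}
  after event 3 (t=14: DEC y by 9): {y=3}

Answer: {y=3}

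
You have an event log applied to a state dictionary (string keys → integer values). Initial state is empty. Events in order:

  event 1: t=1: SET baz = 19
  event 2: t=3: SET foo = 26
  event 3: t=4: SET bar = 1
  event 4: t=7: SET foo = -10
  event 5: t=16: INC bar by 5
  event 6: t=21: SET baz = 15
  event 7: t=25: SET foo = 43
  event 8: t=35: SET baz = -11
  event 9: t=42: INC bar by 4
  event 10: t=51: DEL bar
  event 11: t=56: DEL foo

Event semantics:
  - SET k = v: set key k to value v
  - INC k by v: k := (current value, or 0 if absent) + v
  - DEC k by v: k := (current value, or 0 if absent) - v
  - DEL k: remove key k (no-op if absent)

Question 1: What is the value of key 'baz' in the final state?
Track key 'baz' through all 11 events:
  event 1 (t=1: SET baz = 19): baz (absent) -> 19
  event 2 (t=3: SET foo = 26): baz unchanged
  event 3 (t=4: SET bar = 1): baz unchanged
  event 4 (t=7: SET foo = -10): baz unchanged
  event 5 (t=16: INC bar by 5): baz unchanged
  event 6 (t=21: SET baz = 15): baz 19 -> 15
  event 7 (t=25: SET foo = 43): baz unchanged
  event 8 (t=35: SET baz = -11): baz 15 -> -11
  event 9 (t=42: INC bar by 4): baz unchanged
  event 10 (t=51: DEL bar): baz unchanged
  event 11 (t=56: DEL foo): baz unchanged
Final: baz = -11

Answer: -11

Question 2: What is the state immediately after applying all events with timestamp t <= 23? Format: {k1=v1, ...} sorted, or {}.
Answer: {bar=6, baz=15, foo=-10}

Derivation:
Apply events with t <= 23 (6 events):
  after event 1 (t=1: SET baz = 19): {baz=19}
  after event 2 (t=3: SET foo = 26): {baz=19, foo=26}
  after event 3 (t=4: SET bar = 1): {bar=1, baz=19, foo=26}
  after event 4 (t=7: SET foo = -10): {bar=1, baz=19, foo=-10}
  after event 5 (t=16: INC bar by 5): {bar=6, baz=19, foo=-10}
  after event 6 (t=21: SET baz = 15): {bar=6, baz=15, foo=-10}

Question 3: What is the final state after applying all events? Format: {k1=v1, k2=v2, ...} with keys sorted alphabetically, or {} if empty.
  after event 1 (t=1: SET baz = 19): {baz=19}
  after event 2 (t=3: SET foo = 26): {baz=19, foo=26}
  after event 3 (t=4: SET bar = 1): {bar=1, baz=19, foo=26}
  after event 4 (t=7: SET foo = -10): {bar=1, baz=19, foo=-10}
  after event 5 (t=16: INC bar by 5): {bar=6, baz=19, foo=-10}
  after event 6 (t=21: SET baz = 15): {bar=6, baz=15, foo=-10}
  after event 7 (t=25: SET foo = 43): {bar=6, baz=15, foo=43}
  after event 8 (t=35: SET baz = -11): {bar=6, baz=-11, foo=43}
  after event 9 (t=42: INC bar by 4): {bar=10, baz=-11, foo=43}
  after event 10 (t=51: DEL bar): {baz=-11, foo=43}
  after event 11 (t=56: DEL foo): {baz=-11}

Answer: {baz=-11}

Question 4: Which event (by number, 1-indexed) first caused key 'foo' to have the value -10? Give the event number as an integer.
Answer: 4

Derivation:
Looking for first event where foo becomes -10:
  event 2: foo = 26
  event 3: foo = 26
  event 4: foo 26 -> -10  <-- first match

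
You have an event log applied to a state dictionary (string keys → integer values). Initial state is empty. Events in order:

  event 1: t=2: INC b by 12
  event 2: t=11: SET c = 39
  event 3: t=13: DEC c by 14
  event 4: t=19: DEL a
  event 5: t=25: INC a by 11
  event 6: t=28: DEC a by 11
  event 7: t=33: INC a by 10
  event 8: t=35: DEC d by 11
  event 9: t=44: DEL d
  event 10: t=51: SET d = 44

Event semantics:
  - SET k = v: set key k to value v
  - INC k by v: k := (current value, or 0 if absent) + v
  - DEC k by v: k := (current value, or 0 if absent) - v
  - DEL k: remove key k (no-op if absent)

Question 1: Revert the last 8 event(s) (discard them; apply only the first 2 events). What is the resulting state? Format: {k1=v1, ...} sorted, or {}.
Answer: {b=12, c=39}

Derivation:
Keep first 2 events (discard last 8):
  after event 1 (t=2: INC b by 12): {b=12}
  after event 2 (t=11: SET c = 39): {b=12, c=39}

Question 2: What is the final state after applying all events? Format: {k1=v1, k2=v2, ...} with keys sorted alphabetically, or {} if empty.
  after event 1 (t=2: INC b by 12): {b=12}
  after event 2 (t=11: SET c = 39): {b=12, c=39}
  after event 3 (t=13: DEC c by 14): {b=12, c=25}
  after event 4 (t=19: DEL a): {b=12, c=25}
  after event 5 (t=25: INC a by 11): {a=11, b=12, c=25}
  after event 6 (t=28: DEC a by 11): {a=0, b=12, c=25}
  after event 7 (t=33: INC a by 10): {a=10, b=12, c=25}
  after event 8 (t=35: DEC d by 11): {a=10, b=12, c=25, d=-11}
  after event 9 (t=44: DEL d): {a=10, b=12, c=25}
  after event 10 (t=51: SET d = 44): {a=10, b=12, c=25, d=44}

Answer: {a=10, b=12, c=25, d=44}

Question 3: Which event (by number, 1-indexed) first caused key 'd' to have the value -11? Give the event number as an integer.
Answer: 8

Derivation:
Looking for first event where d becomes -11:
  event 8: d (absent) -> -11  <-- first match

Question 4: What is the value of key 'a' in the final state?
Track key 'a' through all 10 events:
  event 1 (t=2: INC b by 12): a unchanged
  event 2 (t=11: SET c = 39): a unchanged
  event 3 (t=13: DEC c by 14): a unchanged
  event 4 (t=19: DEL a): a (absent) -> (absent)
  event 5 (t=25: INC a by 11): a (absent) -> 11
  event 6 (t=28: DEC a by 11): a 11 -> 0
  event 7 (t=33: INC a by 10): a 0 -> 10
  event 8 (t=35: DEC d by 11): a unchanged
  event 9 (t=44: DEL d): a unchanged
  event 10 (t=51: SET d = 44): a unchanged
Final: a = 10

Answer: 10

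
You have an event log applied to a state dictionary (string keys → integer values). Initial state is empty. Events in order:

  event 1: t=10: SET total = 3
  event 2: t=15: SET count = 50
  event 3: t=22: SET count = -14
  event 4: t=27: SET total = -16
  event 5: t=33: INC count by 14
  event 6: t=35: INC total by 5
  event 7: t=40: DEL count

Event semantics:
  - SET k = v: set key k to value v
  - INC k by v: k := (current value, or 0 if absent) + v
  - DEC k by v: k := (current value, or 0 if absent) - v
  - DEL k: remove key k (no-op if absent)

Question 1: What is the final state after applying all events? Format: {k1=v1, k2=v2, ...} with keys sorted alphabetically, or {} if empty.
Answer: {total=-11}

Derivation:
  after event 1 (t=10: SET total = 3): {total=3}
  after event 2 (t=15: SET count = 50): {count=50, total=3}
  after event 3 (t=22: SET count = -14): {count=-14, total=3}
  after event 4 (t=27: SET total = -16): {count=-14, total=-16}
  after event 5 (t=33: INC count by 14): {count=0, total=-16}
  after event 6 (t=35: INC total by 5): {count=0, total=-11}
  after event 7 (t=40: DEL count): {total=-11}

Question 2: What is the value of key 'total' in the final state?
Answer: -11

Derivation:
Track key 'total' through all 7 events:
  event 1 (t=10: SET total = 3): total (absent) -> 3
  event 2 (t=15: SET count = 50): total unchanged
  event 3 (t=22: SET count = -14): total unchanged
  event 4 (t=27: SET total = -16): total 3 -> -16
  event 5 (t=33: INC count by 14): total unchanged
  event 6 (t=35: INC total by 5): total -16 -> -11
  event 7 (t=40: DEL count): total unchanged
Final: total = -11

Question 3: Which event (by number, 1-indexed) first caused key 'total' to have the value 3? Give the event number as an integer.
Looking for first event where total becomes 3:
  event 1: total (absent) -> 3  <-- first match

Answer: 1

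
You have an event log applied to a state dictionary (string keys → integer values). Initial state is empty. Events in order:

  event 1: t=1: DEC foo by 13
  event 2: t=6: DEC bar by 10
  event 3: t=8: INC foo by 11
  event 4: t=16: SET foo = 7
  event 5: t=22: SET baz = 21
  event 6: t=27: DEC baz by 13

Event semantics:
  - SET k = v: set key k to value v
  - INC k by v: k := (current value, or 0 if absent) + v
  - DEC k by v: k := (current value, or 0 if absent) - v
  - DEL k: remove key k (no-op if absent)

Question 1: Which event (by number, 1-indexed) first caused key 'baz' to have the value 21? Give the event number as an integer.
Answer: 5

Derivation:
Looking for first event where baz becomes 21:
  event 5: baz (absent) -> 21  <-- first match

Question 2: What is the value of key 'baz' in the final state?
Track key 'baz' through all 6 events:
  event 1 (t=1: DEC foo by 13): baz unchanged
  event 2 (t=6: DEC bar by 10): baz unchanged
  event 3 (t=8: INC foo by 11): baz unchanged
  event 4 (t=16: SET foo = 7): baz unchanged
  event 5 (t=22: SET baz = 21): baz (absent) -> 21
  event 6 (t=27: DEC baz by 13): baz 21 -> 8
Final: baz = 8

Answer: 8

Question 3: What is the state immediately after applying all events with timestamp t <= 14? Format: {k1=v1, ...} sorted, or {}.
Answer: {bar=-10, foo=-2}

Derivation:
Apply events with t <= 14 (3 events):
  after event 1 (t=1: DEC foo by 13): {foo=-13}
  after event 2 (t=6: DEC bar by 10): {bar=-10, foo=-13}
  after event 3 (t=8: INC foo by 11): {bar=-10, foo=-2}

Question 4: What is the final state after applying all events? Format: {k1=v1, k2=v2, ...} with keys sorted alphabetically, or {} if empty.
Answer: {bar=-10, baz=8, foo=7}

Derivation:
  after event 1 (t=1: DEC foo by 13): {foo=-13}
  after event 2 (t=6: DEC bar by 10): {bar=-10, foo=-13}
  after event 3 (t=8: INC foo by 11): {bar=-10, foo=-2}
  after event 4 (t=16: SET foo = 7): {bar=-10, foo=7}
  after event 5 (t=22: SET baz = 21): {bar=-10, baz=21, foo=7}
  after event 6 (t=27: DEC baz by 13): {bar=-10, baz=8, foo=7}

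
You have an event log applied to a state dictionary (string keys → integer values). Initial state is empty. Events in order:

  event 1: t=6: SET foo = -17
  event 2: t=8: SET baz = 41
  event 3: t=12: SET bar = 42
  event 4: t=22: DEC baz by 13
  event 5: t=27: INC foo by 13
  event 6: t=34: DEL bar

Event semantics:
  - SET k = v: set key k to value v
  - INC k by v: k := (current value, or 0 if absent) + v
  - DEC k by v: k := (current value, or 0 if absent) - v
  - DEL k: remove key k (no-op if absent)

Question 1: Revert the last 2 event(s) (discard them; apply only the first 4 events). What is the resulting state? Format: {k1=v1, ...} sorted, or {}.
Keep first 4 events (discard last 2):
  after event 1 (t=6: SET foo = -17): {foo=-17}
  after event 2 (t=8: SET baz = 41): {baz=41, foo=-17}
  after event 3 (t=12: SET bar = 42): {bar=42, baz=41, foo=-17}
  after event 4 (t=22: DEC baz by 13): {bar=42, baz=28, foo=-17}

Answer: {bar=42, baz=28, foo=-17}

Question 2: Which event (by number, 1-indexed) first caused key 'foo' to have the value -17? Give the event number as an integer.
Looking for first event where foo becomes -17:
  event 1: foo (absent) -> -17  <-- first match

Answer: 1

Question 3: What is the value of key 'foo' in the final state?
Answer: -4

Derivation:
Track key 'foo' through all 6 events:
  event 1 (t=6: SET foo = -17): foo (absent) -> -17
  event 2 (t=8: SET baz = 41): foo unchanged
  event 3 (t=12: SET bar = 42): foo unchanged
  event 4 (t=22: DEC baz by 13): foo unchanged
  event 5 (t=27: INC foo by 13): foo -17 -> -4
  event 6 (t=34: DEL bar): foo unchanged
Final: foo = -4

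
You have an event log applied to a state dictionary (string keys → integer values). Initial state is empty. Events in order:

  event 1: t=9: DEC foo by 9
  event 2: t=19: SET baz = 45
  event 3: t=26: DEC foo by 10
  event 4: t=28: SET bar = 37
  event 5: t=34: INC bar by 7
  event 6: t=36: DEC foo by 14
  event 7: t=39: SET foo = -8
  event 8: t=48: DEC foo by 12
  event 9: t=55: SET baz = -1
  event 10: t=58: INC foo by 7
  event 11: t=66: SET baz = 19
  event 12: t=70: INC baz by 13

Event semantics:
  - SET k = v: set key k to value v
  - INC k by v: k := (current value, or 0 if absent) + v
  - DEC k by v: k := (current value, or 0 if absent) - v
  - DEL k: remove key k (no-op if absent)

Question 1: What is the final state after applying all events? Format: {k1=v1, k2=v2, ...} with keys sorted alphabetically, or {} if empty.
Answer: {bar=44, baz=32, foo=-13}

Derivation:
  after event 1 (t=9: DEC foo by 9): {foo=-9}
  after event 2 (t=19: SET baz = 45): {baz=45, foo=-9}
  after event 3 (t=26: DEC foo by 10): {baz=45, foo=-19}
  after event 4 (t=28: SET bar = 37): {bar=37, baz=45, foo=-19}
  after event 5 (t=34: INC bar by 7): {bar=44, baz=45, foo=-19}
  after event 6 (t=36: DEC foo by 14): {bar=44, baz=45, foo=-33}
  after event 7 (t=39: SET foo = -8): {bar=44, baz=45, foo=-8}
  after event 8 (t=48: DEC foo by 12): {bar=44, baz=45, foo=-20}
  after event 9 (t=55: SET baz = -1): {bar=44, baz=-1, foo=-20}
  after event 10 (t=58: INC foo by 7): {bar=44, baz=-1, foo=-13}
  after event 11 (t=66: SET baz = 19): {bar=44, baz=19, foo=-13}
  after event 12 (t=70: INC baz by 13): {bar=44, baz=32, foo=-13}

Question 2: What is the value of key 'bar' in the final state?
Track key 'bar' through all 12 events:
  event 1 (t=9: DEC foo by 9): bar unchanged
  event 2 (t=19: SET baz = 45): bar unchanged
  event 3 (t=26: DEC foo by 10): bar unchanged
  event 4 (t=28: SET bar = 37): bar (absent) -> 37
  event 5 (t=34: INC bar by 7): bar 37 -> 44
  event 6 (t=36: DEC foo by 14): bar unchanged
  event 7 (t=39: SET foo = -8): bar unchanged
  event 8 (t=48: DEC foo by 12): bar unchanged
  event 9 (t=55: SET baz = -1): bar unchanged
  event 10 (t=58: INC foo by 7): bar unchanged
  event 11 (t=66: SET baz = 19): bar unchanged
  event 12 (t=70: INC baz by 13): bar unchanged
Final: bar = 44

Answer: 44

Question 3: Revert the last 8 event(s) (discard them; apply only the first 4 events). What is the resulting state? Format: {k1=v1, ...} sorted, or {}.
Keep first 4 events (discard last 8):
  after event 1 (t=9: DEC foo by 9): {foo=-9}
  after event 2 (t=19: SET baz = 45): {baz=45, foo=-9}
  after event 3 (t=26: DEC foo by 10): {baz=45, foo=-19}
  after event 4 (t=28: SET bar = 37): {bar=37, baz=45, foo=-19}

Answer: {bar=37, baz=45, foo=-19}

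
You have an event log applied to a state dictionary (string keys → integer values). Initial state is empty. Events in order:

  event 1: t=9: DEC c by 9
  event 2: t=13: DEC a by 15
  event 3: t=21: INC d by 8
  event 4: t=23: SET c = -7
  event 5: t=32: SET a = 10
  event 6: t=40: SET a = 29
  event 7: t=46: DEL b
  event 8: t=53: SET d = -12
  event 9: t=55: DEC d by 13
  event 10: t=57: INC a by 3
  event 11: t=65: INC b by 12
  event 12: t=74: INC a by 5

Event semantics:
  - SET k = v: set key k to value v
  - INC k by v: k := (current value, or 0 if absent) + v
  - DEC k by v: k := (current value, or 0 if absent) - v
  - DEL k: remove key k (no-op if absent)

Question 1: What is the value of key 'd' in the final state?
Answer: -25

Derivation:
Track key 'd' through all 12 events:
  event 1 (t=9: DEC c by 9): d unchanged
  event 2 (t=13: DEC a by 15): d unchanged
  event 3 (t=21: INC d by 8): d (absent) -> 8
  event 4 (t=23: SET c = -7): d unchanged
  event 5 (t=32: SET a = 10): d unchanged
  event 6 (t=40: SET a = 29): d unchanged
  event 7 (t=46: DEL b): d unchanged
  event 8 (t=53: SET d = -12): d 8 -> -12
  event 9 (t=55: DEC d by 13): d -12 -> -25
  event 10 (t=57: INC a by 3): d unchanged
  event 11 (t=65: INC b by 12): d unchanged
  event 12 (t=74: INC a by 5): d unchanged
Final: d = -25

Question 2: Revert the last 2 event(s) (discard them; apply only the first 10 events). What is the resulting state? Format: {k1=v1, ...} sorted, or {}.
Keep first 10 events (discard last 2):
  after event 1 (t=9: DEC c by 9): {c=-9}
  after event 2 (t=13: DEC a by 15): {a=-15, c=-9}
  after event 3 (t=21: INC d by 8): {a=-15, c=-9, d=8}
  after event 4 (t=23: SET c = -7): {a=-15, c=-7, d=8}
  after event 5 (t=32: SET a = 10): {a=10, c=-7, d=8}
  after event 6 (t=40: SET a = 29): {a=29, c=-7, d=8}
  after event 7 (t=46: DEL b): {a=29, c=-7, d=8}
  after event 8 (t=53: SET d = -12): {a=29, c=-7, d=-12}
  after event 9 (t=55: DEC d by 13): {a=29, c=-7, d=-25}
  after event 10 (t=57: INC a by 3): {a=32, c=-7, d=-25}

Answer: {a=32, c=-7, d=-25}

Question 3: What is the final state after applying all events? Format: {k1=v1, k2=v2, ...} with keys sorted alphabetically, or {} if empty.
Answer: {a=37, b=12, c=-7, d=-25}

Derivation:
  after event 1 (t=9: DEC c by 9): {c=-9}
  after event 2 (t=13: DEC a by 15): {a=-15, c=-9}
  after event 3 (t=21: INC d by 8): {a=-15, c=-9, d=8}
  after event 4 (t=23: SET c = -7): {a=-15, c=-7, d=8}
  after event 5 (t=32: SET a = 10): {a=10, c=-7, d=8}
  after event 6 (t=40: SET a = 29): {a=29, c=-7, d=8}
  after event 7 (t=46: DEL b): {a=29, c=-7, d=8}
  after event 8 (t=53: SET d = -12): {a=29, c=-7, d=-12}
  after event 9 (t=55: DEC d by 13): {a=29, c=-7, d=-25}
  after event 10 (t=57: INC a by 3): {a=32, c=-7, d=-25}
  after event 11 (t=65: INC b by 12): {a=32, b=12, c=-7, d=-25}
  after event 12 (t=74: INC a by 5): {a=37, b=12, c=-7, d=-25}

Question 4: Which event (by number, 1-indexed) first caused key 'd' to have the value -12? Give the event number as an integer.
Answer: 8

Derivation:
Looking for first event where d becomes -12:
  event 3: d = 8
  event 4: d = 8
  event 5: d = 8
  event 6: d = 8
  event 7: d = 8
  event 8: d 8 -> -12  <-- first match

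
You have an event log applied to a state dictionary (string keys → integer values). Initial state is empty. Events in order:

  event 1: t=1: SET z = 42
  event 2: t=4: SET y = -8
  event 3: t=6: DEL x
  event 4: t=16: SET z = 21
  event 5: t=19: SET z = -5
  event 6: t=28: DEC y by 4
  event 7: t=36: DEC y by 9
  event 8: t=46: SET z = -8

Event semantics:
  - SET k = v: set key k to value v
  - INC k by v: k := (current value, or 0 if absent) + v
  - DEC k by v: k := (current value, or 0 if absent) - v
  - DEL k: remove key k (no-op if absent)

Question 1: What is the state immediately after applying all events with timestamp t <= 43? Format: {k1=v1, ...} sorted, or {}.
Apply events with t <= 43 (7 events):
  after event 1 (t=1: SET z = 42): {z=42}
  after event 2 (t=4: SET y = -8): {y=-8, z=42}
  after event 3 (t=6: DEL x): {y=-8, z=42}
  after event 4 (t=16: SET z = 21): {y=-8, z=21}
  after event 5 (t=19: SET z = -5): {y=-8, z=-5}
  after event 6 (t=28: DEC y by 4): {y=-12, z=-5}
  after event 7 (t=36: DEC y by 9): {y=-21, z=-5}

Answer: {y=-21, z=-5}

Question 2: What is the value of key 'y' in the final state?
Answer: -21

Derivation:
Track key 'y' through all 8 events:
  event 1 (t=1: SET z = 42): y unchanged
  event 2 (t=4: SET y = -8): y (absent) -> -8
  event 3 (t=6: DEL x): y unchanged
  event 4 (t=16: SET z = 21): y unchanged
  event 5 (t=19: SET z = -5): y unchanged
  event 6 (t=28: DEC y by 4): y -8 -> -12
  event 7 (t=36: DEC y by 9): y -12 -> -21
  event 8 (t=46: SET z = -8): y unchanged
Final: y = -21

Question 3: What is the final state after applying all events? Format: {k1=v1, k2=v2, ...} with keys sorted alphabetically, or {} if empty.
  after event 1 (t=1: SET z = 42): {z=42}
  after event 2 (t=4: SET y = -8): {y=-8, z=42}
  after event 3 (t=6: DEL x): {y=-8, z=42}
  after event 4 (t=16: SET z = 21): {y=-8, z=21}
  after event 5 (t=19: SET z = -5): {y=-8, z=-5}
  after event 6 (t=28: DEC y by 4): {y=-12, z=-5}
  after event 7 (t=36: DEC y by 9): {y=-21, z=-5}
  after event 8 (t=46: SET z = -8): {y=-21, z=-8}

Answer: {y=-21, z=-8}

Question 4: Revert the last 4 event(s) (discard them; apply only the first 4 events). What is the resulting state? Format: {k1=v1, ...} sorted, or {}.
Answer: {y=-8, z=21}

Derivation:
Keep first 4 events (discard last 4):
  after event 1 (t=1: SET z = 42): {z=42}
  after event 2 (t=4: SET y = -8): {y=-8, z=42}
  after event 3 (t=6: DEL x): {y=-8, z=42}
  after event 4 (t=16: SET z = 21): {y=-8, z=21}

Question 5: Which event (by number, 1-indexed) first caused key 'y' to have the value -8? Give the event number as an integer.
Looking for first event where y becomes -8:
  event 2: y (absent) -> -8  <-- first match

Answer: 2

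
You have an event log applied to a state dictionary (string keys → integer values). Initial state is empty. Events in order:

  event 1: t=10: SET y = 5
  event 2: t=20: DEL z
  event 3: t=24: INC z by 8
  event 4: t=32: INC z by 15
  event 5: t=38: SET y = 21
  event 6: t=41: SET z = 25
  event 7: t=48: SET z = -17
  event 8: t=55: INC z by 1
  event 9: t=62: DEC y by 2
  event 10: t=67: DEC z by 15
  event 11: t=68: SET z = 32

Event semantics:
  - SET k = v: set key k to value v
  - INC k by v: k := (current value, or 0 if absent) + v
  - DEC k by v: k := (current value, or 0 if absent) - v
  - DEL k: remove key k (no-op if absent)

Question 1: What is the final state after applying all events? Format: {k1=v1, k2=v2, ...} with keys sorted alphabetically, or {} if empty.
Answer: {y=19, z=32}

Derivation:
  after event 1 (t=10: SET y = 5): {y=5}
  after event 2 (t=20: DEL z): {y=5}
  after event 3 (t=24: INC z by 8): {y=5, z=8}
  after event 4 (t=32: INC z by 15): {y=5, z=23}
  after event 5 (t=38: SET y = 21): {y=21, z=23}
  after event 6 (t=41: SET z = 25): {y=21, z=25}
  after event 7 (t=48: SET z = -17): {y=21, z=-17}
  after event 8 (t=55: INC z by 1): {y=21, z=-16}
  after event 9 (t=62: DEC y by 2): {y=19, z=-16}
  after event 10 (t=67: DEC z by 15): {y=19, z=-31}
  after event 11 (t=68: SET z = 32): {y=19, z=32}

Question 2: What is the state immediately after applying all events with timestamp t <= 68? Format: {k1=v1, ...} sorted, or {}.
Answer: {y=19, z=32}

Derivation:
Apply events with t <= 68 (11 events):
  after event 1 (t=10: SET y = 5): {y=5}
  after event 2 (t=20: DEL z): {y=5}
  after event 3 (t=24: INC z by 8): {y=5, z=8}
  after event 4 (t=32: INC z by 15): {y=5, z=23}
  after event 5 (t=38: SET y = 21): {y=21, z=23}
  after event 6 (t=41: SET z = 25): {y=21, z=25}
  after event 7 (t=48: SET z = -17): {y=21, z=-17}
  after event 8 (t=55: INC z by 1): {y=21, z=-16}
  after event 9 (t=62: DEC y by 2): {y=19, z=-16}
  after event 10 (t=67: DEC z by 15): {y=19, z=-31}
  after event 11 (t=68: SET z = 32): {y=19, z=32}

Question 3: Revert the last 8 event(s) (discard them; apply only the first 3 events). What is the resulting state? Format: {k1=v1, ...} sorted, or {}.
Keep first 3 events (discard last 8):
  after event 1 (t=10: SET y = 5): {y=5}
  after event 2 (t=20: DEL z): {y=5}
  after event 3 (t=24: INC z by 8): {y=5, z=8}

Answer: {y=5, z=8}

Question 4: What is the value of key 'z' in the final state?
Answer: 32

Derivation:
Track key 'z' through all 11 events:
  event 1 (t=10: SET y = 5): z unchanged
  event 2 (t=20: DEL z): z (absent) -> (absent)
  event 3 (t=24: INC z by 8): z (absent) -> 8
  event 4 (t=32: INC z by 15): z 8 -> 23
  event 5 (t=38: SET y = 21): z unchanged
  event 6 (t=41: SET z = 25): z 23 -> 25
  event 7 (t=48: SET z = -17): z 25 -> -17
  event 8 (t=55: INC z by 1): z -17 -> -16
  event 9 (t=62: DEC y by 2): z unchanged
  event 10 (t=67: DEC z by 15): z -16 -> -31
  event 11 (t=68: SET z = 32): z -31 -> 32
Final: z = 32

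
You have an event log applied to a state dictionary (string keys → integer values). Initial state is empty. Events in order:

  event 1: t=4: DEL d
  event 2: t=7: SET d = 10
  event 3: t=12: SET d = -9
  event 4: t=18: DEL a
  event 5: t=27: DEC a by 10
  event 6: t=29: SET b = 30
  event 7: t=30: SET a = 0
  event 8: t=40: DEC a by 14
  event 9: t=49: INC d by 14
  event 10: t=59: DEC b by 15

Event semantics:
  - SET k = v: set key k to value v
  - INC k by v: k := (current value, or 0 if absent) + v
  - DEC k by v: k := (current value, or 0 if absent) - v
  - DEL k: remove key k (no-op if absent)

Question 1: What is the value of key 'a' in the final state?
Answer: -14

Derivation:
Track key 'a' through all 10 events:
  event 1 (t=4: DEL d): a unchanged
  event 2 (t=7: SET d = 10): a unchanged
  event 3 (t=12: SET d = -9): a unchanged
  event 4 (t=18: DEL a): a (absent) -> (absent)
  event 5 (t=27: DEC a by 10): a (absent) -> -10
  event 6 (t=29: SET b = 30): a unchanged
  event 7 (t=30: SET a = 0): a -10 -> 0
  event 8 (t=40: DEC a by 14): a 0 -> -14
  event 9 (t=49: INC d by 14): a unchanged
  event 10 (t=59: DEC b by 15): a unchanged
Final: a = -14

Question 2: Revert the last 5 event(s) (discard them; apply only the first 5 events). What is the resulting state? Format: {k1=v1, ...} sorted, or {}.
Keep first 5 events (discard last 5):
  after event 1 (t=4: DEL d): {}
  after event 2 (t=7: SET d = 10): {d=10}
  after event 3 (t=12: SET d = -9): {d=-9}
  after event 4 (t=18: DEL a): {d=-9}
  after event 5 (t=27: DEC a by 10): {a=-10, d=-9}

Answer: {a=-10, d=-9}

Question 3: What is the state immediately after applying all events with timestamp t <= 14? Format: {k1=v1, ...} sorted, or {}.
Apply events with t <= 14 (3 events):
  after event 1 (t=4: DEL d): {}
  after event 2 (t=7: SET d = 10): {d=10}
  after event 3 (t=12: SET d = -9): {d=-9}

Answer: {d=-9}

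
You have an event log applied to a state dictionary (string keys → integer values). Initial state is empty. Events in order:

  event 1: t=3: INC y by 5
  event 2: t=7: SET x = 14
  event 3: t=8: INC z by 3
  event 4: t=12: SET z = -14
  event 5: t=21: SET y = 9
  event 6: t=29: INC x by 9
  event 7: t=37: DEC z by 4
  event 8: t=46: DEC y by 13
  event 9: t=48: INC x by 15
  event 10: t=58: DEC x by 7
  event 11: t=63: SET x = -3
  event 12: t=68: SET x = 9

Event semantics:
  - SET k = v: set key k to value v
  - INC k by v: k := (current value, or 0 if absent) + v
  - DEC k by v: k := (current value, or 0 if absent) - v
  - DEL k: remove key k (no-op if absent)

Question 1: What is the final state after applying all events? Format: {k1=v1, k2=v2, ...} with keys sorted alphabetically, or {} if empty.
Answer: {x=9, y=-4, z=-18}

Derivation:
  after event 1 (t=3: INC y by 5): {y=5}
  after event 2 (t=7: SET x = 14): {x=14, y=5}
  after event 3 (t=8: INC z by 3): {x=14, y=5, z=3}
  after event 4 (t=12: SET z = -14): {x=14, y=5, z=-14}
  after event 5 (t=21: SET y = 9): {x=14, y=9, z=-14}
  after event 6 (t=29: INC x by 9): {x=23, y=9, z=-14}
  after event 7 (t=37: DEC z by 4): {x=23, y=9, z=-18}
  after event 8 (t=46: DEC y by 13): {x=23, y=-4, z=-18}
  after event 9 (t=48: INC x by 15): {x=38, y=-4, z=-18}
  after event 10 (t=58: DEC x by 7): {x=31, y=-4, z=-18}
  after event 11 (t=63: SET x = -3): {x=-3, y=-4, z=-18}
  after event 12 (t=68: SET x = 9): {x=9, y=-4, z=-18}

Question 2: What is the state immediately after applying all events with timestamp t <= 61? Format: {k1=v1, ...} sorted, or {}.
Answer: {x=31, y=-4, z=-18}

Derivation:
Apply events with t <= 61 (10 events):
  after event 1 (t=3: INC y by 5): {y=5}
  after event 2 (t=7: SET x = 14): {x=14, y=5}
  after event 3 (t=8: INC z by 3): {x=14, y=5, z=3}
  after event 4 (t=12: SET z = -14): {x=14, y=5, z=-14}
  after event 5 (t=21: SET y = 9): {x=14, y=9, z=-14}
  after event 6 (t=29: INC x by 9): {x=23, y=9, z=-14}
  after event 7 (t=37: DEC z by 4): {x=23, y=9, z=-18}
  after event 8 (t=46: DEC y by 13): {x=23, y=-4, z=-18}
  after event 9 (t=48: INC x by 15): {x=38, y=-4, z=-18}
  after event 10 (t=58: DEC x by 7): {x=31, y=-4, z=-18}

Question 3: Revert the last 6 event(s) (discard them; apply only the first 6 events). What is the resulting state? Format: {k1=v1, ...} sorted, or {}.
Answer: {x=23, y=9, z=-14}

Derivation:
Keep first 6 events (discard last 6):
  after event 1 (t=3: INC y by 5): {y=5}
  after event 2 (t=7: SET x = 14): {x=14, y=5}
  after event 3 (t=8: INC z by 3): {x=14, y=5, z=3}
  after event 4 (t=12: SET z = -14): {x=14, y=5, z=-14}
  after event 5 (t=21: SET y = 9): {x=14, y=9, z=-14}
  after event 6 (t=29: INC x by 9): {x=23, y=9, z=-14}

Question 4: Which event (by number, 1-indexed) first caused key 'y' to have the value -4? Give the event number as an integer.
Answer: 8

Derivation:
Looking for first event where y becomes -4:
  event 1: y = 5
  event 2: y = 5
  event 3: y = 5
  event 4: y = 5
  event 5: y = 9
  event 6: y = 9
  event 7: y = 9
  event 8: y 9 -> -4  <-- first match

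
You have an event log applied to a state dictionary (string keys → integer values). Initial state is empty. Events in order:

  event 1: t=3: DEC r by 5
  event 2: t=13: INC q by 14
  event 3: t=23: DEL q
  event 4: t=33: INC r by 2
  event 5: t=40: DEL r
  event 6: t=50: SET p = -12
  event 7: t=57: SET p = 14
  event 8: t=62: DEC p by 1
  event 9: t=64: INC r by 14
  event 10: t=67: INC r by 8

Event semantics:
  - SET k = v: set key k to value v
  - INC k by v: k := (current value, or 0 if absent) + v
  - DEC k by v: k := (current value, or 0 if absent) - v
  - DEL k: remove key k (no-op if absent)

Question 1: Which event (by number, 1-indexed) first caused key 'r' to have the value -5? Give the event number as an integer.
Looking for first event where r becomes -5:
  event 1: r (absent) -> -5  <-- first match

Answer: 1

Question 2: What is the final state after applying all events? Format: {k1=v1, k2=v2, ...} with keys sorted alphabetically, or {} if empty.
Answer: {p=13, r=22}

Derivation:
  after event 1 (t=3: DEC r by 5): {r=-5}
  after event 2 (t=13: INC q by 14): {q=14, r=-5}
  after event 3 (t=23: DEL q): {r=-5}
  after event 4 (t=33: INC r by 2): {r=-3}
  after event 5 (t=40: DEL r): {}
  after event 6 (t=50: SET p = -12): {p=-12}
  after event 7 (t=57: SET p = 14): {p=14}
  after event 8 (t=62: DEC p by 1): {p=13}
  after event 9 (t=64: INC r by 14): {p=13, r=14}
  after event 10 (t=67: INC r by 8): {p=13, r=22}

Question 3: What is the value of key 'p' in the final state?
Track key 'p' through all 10 events:
  event 1 (t=3: DEC r by 5): p unchanged
  event 2 (t=13: INC q by 14): p unchanged
  event 3 (t=23: DEL q): p unchanged
  event 4 (t=33: INC r by 2): p unchanged
  event 5 (t=40: DEL r): p unchanged
  event 6 (t=50: SET p = -12): p (absent) -> -12
  event 7 (t=57: SET p = 14): p -12 -> 14
  event 8 (t=62: DEC p by 1): p 14 -> 13
  event 9 (t=64: INC r by 14): p unchanged
  event 10 (t=67: INC r by 8): p unchanged
Final: p = 13

Answer: 13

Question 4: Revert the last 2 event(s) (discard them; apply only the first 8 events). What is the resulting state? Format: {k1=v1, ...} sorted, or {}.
Answer: {p=13}

Derivation:
Keep first 8 events (discard last 2):
  after event 1 (t=3: DEC r by 5): {r=-5}
  after event 2 (t=13: INC q by 14): {q=14, r=-5}
  after event 3 (t=23: DEL q): {r=-5}
  after event 4 (t=33: INC r by 2): {r=-3}
  after event 5 (t=40: DEL r): {}
  after event 6 (t=50: SET p = -12): {p=-12}
  after event 7 (t=57: SET p = 14): {p=14}
  after event 8 (t=62: DEC p by 1): {p=13}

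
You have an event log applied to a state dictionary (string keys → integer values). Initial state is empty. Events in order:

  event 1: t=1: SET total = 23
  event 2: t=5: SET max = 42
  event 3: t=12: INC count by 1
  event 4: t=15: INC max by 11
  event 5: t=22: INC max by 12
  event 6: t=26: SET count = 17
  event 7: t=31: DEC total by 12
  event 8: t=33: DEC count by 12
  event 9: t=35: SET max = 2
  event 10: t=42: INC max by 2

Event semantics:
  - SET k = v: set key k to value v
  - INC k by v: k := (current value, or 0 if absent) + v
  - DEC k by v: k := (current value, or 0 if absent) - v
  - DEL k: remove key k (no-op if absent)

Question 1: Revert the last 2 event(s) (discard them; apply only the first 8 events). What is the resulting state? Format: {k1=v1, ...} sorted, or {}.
Keep first 8 events (discard last 2):
  after event 1 (t=1: SET total = 23): {total=23}
  after event 2 (t=5: SET max = 42): {max=42, total=23}
  after event 3 (t=12: INC count by 1): {count=1, max=42, total=23}
  after event 4 (t=15: INC max by 11): {count=1, max=53, total=23}
  after event 5 (t=22: INC max by 12): {count=1, max=65, total=23}
  after event 6 (t=26: SET count = 17): {count=17, max=65, total=23}
  after event 7 (t=31: DEC total by 12): {count=17, max=65, total=11}
  after event 8 (t=33: DEC count by 12): {count=5, max=65, total=11}

Answer: {count=5, max=65, total=11}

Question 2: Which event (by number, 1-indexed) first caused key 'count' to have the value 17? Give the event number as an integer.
Looking for first event where count becomes 17:
  event 3: count = 1
  event 4: count = 1
  event 5: count = 1
  event 6: count 1 -> 17  <-- first match

Answer: 6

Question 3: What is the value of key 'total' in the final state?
Answer: 11

Derivation:
Track key 'total' through all 10 events:
  event 1 (t=1: SET total = 23): total (absent) -> 23
  event 2 (t=5: SET max = 42): total unchanged
  event 3 (t=12: INC count by 1): total unchanged
  event 4 (t=15: INC max by 11): total unchanged
  event 5 (t=22: INC max by 12): total unchanged
  event 6 (t=26: SET count = 17): total unchanged
  event 7 (t=31: DEC total by 12): total 23 -> 11
  event 8 (t=33: DEC count by 12): total unchanged
  event 9 (t=35: SET max = 2): total unchanged
  event 10 (t=42: INC max by 2): total unchanged
Final: total = 11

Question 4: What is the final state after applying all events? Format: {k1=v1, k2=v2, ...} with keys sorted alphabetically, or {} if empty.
  after event 1 (t=1: SET total = 23): {total=23}
  after event 2 (t=5: SET max = 42): {max=42, total=23}
  after event 3 (t=12: INC count by 1): {count=1, max=42, total=23}
  after event 4 (t=15: INC max by 11): {count=1, max=53, total=23}
  after event 5 (t=22: INC max by 12): {count=1, max=65, total=23}
  after event 6 (t=26: SET count = 17): {count=17, max=65, total=23}
  after event 7 (t=31: DEC total by 12): {count=17, max=65, total=11}
  after event 8 (t=33: DEC count by 12): {count=5, max=65, total=11}
  after event 9 (t=35: SET max = 2): {count=5, max=2, total=11}
  after event 10 (t=42: INC max by 2): {count=5, max=4, total=11}

Answer: {count=5, max=4, total=11}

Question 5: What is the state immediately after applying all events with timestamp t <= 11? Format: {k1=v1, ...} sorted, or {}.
Answer: {max=42, total=23}

Derivation:
Apply events with t <= 11 (2 events):
  after event 1 (t=1: SET total = 23): {total=23}
  after event 2 (t=5: SET max = 42): {max=42, total=23}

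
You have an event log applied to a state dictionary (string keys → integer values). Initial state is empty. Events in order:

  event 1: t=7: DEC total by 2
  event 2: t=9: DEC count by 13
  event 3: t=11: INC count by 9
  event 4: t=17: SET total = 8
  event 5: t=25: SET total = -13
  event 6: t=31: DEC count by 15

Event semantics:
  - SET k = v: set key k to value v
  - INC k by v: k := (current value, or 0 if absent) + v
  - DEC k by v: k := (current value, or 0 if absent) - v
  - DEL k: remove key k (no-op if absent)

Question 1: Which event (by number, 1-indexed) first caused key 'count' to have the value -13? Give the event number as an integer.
Looking for first event where count becomes -13:
  event 2: count (absent) -> -13  <-- first match

Answer: 2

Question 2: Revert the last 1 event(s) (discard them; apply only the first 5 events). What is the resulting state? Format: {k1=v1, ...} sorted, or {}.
Answer: {count=-4, total=-13}

Derivation:
Keep first 5 events (discard last 1):
  after event 1 (t=7: DEC total by 2): {total=-2}
  after event 2 (t=9: DEC count by 13): {count=-13, total=-2}
  after event 3 (t=11: INC count by 9): {count=-4, total=-2}
  after event 4 (t=17: SET total = 8): {count=-4, total=8}
  after event 5 (t=25: SET total = -13): {count=-4, total=-13}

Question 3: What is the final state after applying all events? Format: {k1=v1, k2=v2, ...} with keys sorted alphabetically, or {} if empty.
  after event 1 (t=7: DEC total by 2): {total=-2}
  after event 2 (t=9: DEC count by 13): {count=-13, total=-2}
  after event 3 (t=11: INC count by 9): {count=-4, total=-2}
  after event 4 (t=17: SET total = 8): {count=-4, total=8}
  after event 5 (t=25: SET total = -13): {count=-4, total=-13}
  after event 6 (t=31: DEC count by 15): {count=-19, total=-13}

Answer: {count=-19, total=-13}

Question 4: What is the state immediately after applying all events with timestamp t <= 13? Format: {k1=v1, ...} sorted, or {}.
Apply events with t <= 13 (3 events):
  after event 1 (t=7: DEC total by 2): {total=-2}
  after event 2 (t=9: DEC count by 13): {count=-13, total=-2}
  after event 3 (t=11: INC count by 9): {count=-4, total=-2}

Answer: {count=-4, total=-2}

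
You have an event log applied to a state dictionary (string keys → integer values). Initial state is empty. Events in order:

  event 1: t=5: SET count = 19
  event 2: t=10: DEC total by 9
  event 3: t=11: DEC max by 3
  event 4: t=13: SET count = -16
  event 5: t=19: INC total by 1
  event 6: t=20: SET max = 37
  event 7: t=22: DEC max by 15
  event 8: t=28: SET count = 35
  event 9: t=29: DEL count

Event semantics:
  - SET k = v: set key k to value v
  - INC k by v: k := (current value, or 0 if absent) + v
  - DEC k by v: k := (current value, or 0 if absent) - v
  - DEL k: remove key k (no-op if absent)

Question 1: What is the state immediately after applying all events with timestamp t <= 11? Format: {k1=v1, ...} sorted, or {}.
Apply events with t <= 11 (3 events):
  after event 1 (t=5: SET count = 19): {count=19}
  after event 2 (t=10: DEC total by 9): {count=19, total=-9}
  after event 3 (t=11: DEC max by 3): {count=19, max=-3, total=-9}

Answer: {count=19, max=-3, total=-9}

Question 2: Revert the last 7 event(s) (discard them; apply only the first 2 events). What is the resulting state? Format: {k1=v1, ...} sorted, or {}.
Answer: {count=19, total=-9}

Derivation:
Keep first 2 events (discard last 7):
  after event 1 (t=5: SET count = 19): {count=19}
  after event 2 (t=10: DEC total by 9): {count=19, total=-9}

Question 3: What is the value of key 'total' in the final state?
Track key 'total' through all 9 events:
  event 1 (t=5: SET count = 19): total unchanged
  event 2 (t=10: DEC total by 9): total (absent) -> -9
  event 3 (t=11: DEC max by 3): total unchanged
  event 4 (t=13: SET count = -16): total unchanged
  event 5 (t=19: INC total by 1): total -9 -> -8
  event 6 (t=20: SET max = 37): total unchanged
  event 7 (t=22: DEC max by 15): total unchanged
  event 8 (t=28: SET count = 35): total unchanged
  event 9 (t=29: DEL count): total unchanged
Final: total = -8

Answer: -8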